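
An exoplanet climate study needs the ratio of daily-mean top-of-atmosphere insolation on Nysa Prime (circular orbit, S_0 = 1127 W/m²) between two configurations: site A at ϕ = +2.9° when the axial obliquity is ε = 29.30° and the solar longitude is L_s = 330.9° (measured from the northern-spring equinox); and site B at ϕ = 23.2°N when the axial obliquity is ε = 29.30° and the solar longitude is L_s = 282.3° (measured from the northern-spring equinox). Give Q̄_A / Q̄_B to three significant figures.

— Configuration A (ϕ=+2.9°):
Solar declination: sin δ = sin ε · sin L_s = sin 29.30° × sin 330.9° = -0.23800, so δ = -13.769°.
cos h₀ = −tan(+2.9°) tan(-13.769°) = 0.0124, h₀ = 1.5584 rad.
Bracket: h₀ sin ϕ sin δ + cos ϕ cos δ sin h₀ = 1.5584×0.05059×-0.23800 + 0.99872×0.97126×0.99992 = -0.018764 + 0.969939 = 0.951175.
Q̄ = (S_0/π) × [bracket] = (1127/π) × 0.951175 = 341.22 W/m².
— Configuration B (ϕ=+23.2°):
Solar declination: sin δ = sin ε · sin L_s = sin 29.30° × sin 282.3° = -0.47815, so δ = -28.565°.
cos h₀ = −tan(+23.2°) tan(-28.565°) = 0.2333, h₀ = 1.3353 rad.
Bracket: h₀ sin ϕ sin δ + cos ϕ cos δ sin h₀ = 1.3353×0.39394×-0.47815 + 0.91914×0.87828×0.97240 = -0.251520 + 0.784982 = 0.533462.
Q̄ = (S_0/π) × [bracket] = (1127/π) × 0.533462 = 191.37 W/m².
Ratio Q̄_A / Q̄_B = 341.22 / 191.37 = 1.783.

Q̄_A / Q̄_B ≈ 1.78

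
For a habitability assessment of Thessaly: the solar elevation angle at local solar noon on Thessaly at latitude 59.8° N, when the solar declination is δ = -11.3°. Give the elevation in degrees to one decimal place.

At local noon the hour angle is zero, so the zenith angle equals |ϕ − δ| = |+59.8° − (-11.300°)| = 71.100°.
Elevation = 90° − 71.100° = 18.9°.

18.9°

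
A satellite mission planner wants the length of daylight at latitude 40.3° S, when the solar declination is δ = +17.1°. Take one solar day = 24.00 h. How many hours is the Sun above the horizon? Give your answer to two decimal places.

9.98 h

cos h₀ = −tan ϕ · tan δ = −tan(-40.3°) × tan(+17.100°) = 0.2609, so h₀ = 1.3068 rad = 74.88°.
Daylight = 2h₀/(2π) × 24.00 h = (1.3068/π) × 24.00 = 9.98 h.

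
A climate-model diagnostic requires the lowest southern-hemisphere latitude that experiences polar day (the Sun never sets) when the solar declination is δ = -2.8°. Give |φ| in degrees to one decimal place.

|φ| = 87.2°

Polar day requires cos H₀ = −tan φ tan δ ≤ −1, i.e. tan φ tan δ ≥ 1.
The boundary is |tan φ| · |tan δ| = 1, so |φ| = 90° − |δ| = 90° − 2.8° = 87.2° in the southern hemisphere.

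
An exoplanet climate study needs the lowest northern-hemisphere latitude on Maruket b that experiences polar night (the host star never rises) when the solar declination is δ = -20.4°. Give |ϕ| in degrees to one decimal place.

|ϕ| = 69.6°

Polar night requires cos h₀ = −tan ϕ tan δ ≥ 1, i.e. tan ϕ tan δ ≤ −1.
The boundary is |tan ϕ| · |tan δ| = 1, so |ϕ| = 90° − |δ| = 90° − 20.4° = 69.6° in the northern hemisphere.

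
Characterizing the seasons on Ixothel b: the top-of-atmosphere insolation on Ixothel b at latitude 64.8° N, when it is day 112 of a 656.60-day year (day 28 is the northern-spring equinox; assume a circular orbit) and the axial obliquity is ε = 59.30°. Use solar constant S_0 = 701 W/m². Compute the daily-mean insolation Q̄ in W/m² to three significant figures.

Q̄ ≈ 393 W/m²

Solar longitude: L_s = 360° × (112 − 28)/656.60 = 46.055°.
sin δ = sin 59.30° × sin 46.055° = 0.61910, so δ = +38.251°.
cos h₀ = −tan(+64.8°) tan(+38.251°) = -1.6753 ≤ −1 ⇒ polar day, h₀ = π.
Bracket: h₀ sin ϕ sin δ + cos ϕ cos δ sin h₀ = 3.1416×0.90483×0.61910 + 0.42578×0.78531×0.00000 = 1.759862 + 0.000000 = 1.759862.
Q̄ = (S_0/π) × [bracket] = (701/π) × 1.759862 = 392.7 W/m².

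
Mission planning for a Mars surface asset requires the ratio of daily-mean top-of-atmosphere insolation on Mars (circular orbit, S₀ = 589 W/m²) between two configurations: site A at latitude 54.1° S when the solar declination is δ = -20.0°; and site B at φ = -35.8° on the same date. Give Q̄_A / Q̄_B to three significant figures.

Q̄_A / Q̄_B ≈ 0.959

— Configuration A (φ=-54.1°):
cos H₀ = −tan(-54.1°) tan(-20.000°) = -0.5028, H₀ = 2.0976 rad.
Bracket: H₀ sin φ sin δ + cos φ cos δ sin H₀ = 2.0976×-0.81004×-0.34202 + 0.58637×0.93969×0.86440 = 0.581140 + 0.476290 = 1.057430.
Q̄ = (S₀/π) × [bracket] = (589/π) × 1.057430 = 198.25 W/m².
— Configuration B (φ=-35.8°):
cos H₀ = −tan(-35.8°) tan(-20.000°) = -0.2625, H₀ = 1.8364 rad.
Bracket: H₀ sin φ sin δ + cos φ cos δ sin H₀ = 1.8364×-0.58496×-0.34202 + 0.81106×0.93969×0.96493 = 0.367405 + 0.735417 = 1.102822.
Q̄ = (S₀/π) × [bracket] = (589/π) × 1.102822 = 206.76 W/m².
Ratio Q̄_A / Q̄_B = 198.25 / 206.76 = 0.9588.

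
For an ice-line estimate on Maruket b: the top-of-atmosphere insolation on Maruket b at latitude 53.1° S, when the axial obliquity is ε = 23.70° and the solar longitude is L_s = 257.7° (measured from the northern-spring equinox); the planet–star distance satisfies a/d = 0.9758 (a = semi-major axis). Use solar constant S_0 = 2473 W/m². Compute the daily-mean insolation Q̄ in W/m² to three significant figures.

Q̄ ≈ 853 W/m²

Solar declination: sin δ = sin ε · sin L_s = sin 23.70° × sin 257.7° = -0.39272, so δ = -23.124°.
cos h₀ = −tan(-53.1°) tan(-23.124°) = -0.5688, h₀ = 2.1758 rad.
Bracket: h₀ sin ϕ sin δ + cos ϕ cos δ sin h₀ = 2.1758×-0.79968×-0.39272 + 0.60042×0.91966×0.82251 = 0.683311 + 0.454175 = 1.137486.
Inverse-square distance factor (a/d)² = 0.9758² = 0.952186.
Q̄ = (S_0/π) × 0.952186 × [bracket] = (2473/π) × 0.952186 × 1.137486 = 852.6 W/m².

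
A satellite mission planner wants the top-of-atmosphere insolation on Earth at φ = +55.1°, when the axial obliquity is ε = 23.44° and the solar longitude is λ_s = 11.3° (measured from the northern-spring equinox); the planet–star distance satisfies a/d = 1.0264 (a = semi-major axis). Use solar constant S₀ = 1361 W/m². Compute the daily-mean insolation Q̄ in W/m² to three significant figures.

Solar declination: sin δ = sin ε · sin λ_s = sin 23.44° × sin 11.3° = 0.07795, so δ = +4.470°.
cos H₀ = −tan(+55.1°) tan(+4.470°) = -0.1121, H₀ = 1.6831 rad.
Bracket: H₀ sin φ sin δ + cos φ cos δ sin H₀ = 1.6831×0.82015×0.07795 + 0.57215×0.99696×0.99370 = 0.107602 + 0.566817 = 0.674419.
Inverse-square distance factor (a/d)² = 1.0264² = 1.053497.
Q̄ = (S₀/π) × 1.053497 × [bracket] = (1361/π) × 1.053497 × 0.674419 = 307.8 W/m².

Q̄ ≈ 308 W/m²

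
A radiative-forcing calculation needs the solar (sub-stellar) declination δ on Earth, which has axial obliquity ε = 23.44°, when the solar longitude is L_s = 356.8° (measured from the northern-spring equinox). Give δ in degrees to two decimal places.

δ = -1.27°

sin δ = sin ε · sin L_s = sin 23.44° × sin 356.8° = -0.022205.
δ = arcsin(-0.022205) = -1.27°.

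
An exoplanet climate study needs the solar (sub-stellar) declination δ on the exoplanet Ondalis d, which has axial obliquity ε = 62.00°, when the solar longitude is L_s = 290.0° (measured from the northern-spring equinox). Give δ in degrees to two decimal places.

sin δ = sin ε · sin L_s = sin 62.00° × sin 290.0° = -0.829699.
δ = arcsin(-0.829699) = -56.07°.

δ = -56.07°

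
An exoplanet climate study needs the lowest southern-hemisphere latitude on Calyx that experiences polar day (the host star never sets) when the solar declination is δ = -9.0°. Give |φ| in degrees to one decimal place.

|φ| = 81.0°

Polar day requires cos H₀ = −tan φ tan δ ≤ −1, i.e. tan φ tan δ ≥ 1.
The boundary is |tan φ| · |tan δ| = 1, so |φ| = 90° − |δ| = 90° − 9.0° = 81.0° in the southern hemisphere.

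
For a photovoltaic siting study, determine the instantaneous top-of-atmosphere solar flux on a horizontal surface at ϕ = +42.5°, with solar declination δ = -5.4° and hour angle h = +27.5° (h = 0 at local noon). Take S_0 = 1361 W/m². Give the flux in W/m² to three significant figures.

800 W/m²

cos θ_z = sin ϕ sin δ + cos ϕ cos δ cos h = -0.063579 + 0.651071 = 0.587492.
Flux = S_0 · cos θ_z = 1361 × 0.587492 = 799.6 W/m².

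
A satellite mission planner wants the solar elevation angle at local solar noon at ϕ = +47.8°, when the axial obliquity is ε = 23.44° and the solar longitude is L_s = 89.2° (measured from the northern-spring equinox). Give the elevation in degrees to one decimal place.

65.6°

Solar declination: sin δ = sin ε · sin L_s = sin 23.44° × sin 89.2° = 0.39775, so δ = +23.438°.
At local noon the hour angle is zero, so the zenith angle equals |ϕ − δ| = |+47.8° − (+23.438°)| = 24.362°.
Elevation = 90° − 24.362° = 65.6°.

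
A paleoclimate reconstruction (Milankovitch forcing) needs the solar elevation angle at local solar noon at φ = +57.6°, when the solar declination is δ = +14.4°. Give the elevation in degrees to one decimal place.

46.8°

At local noon the hour angle is zero, so the zenith angle equals |φ − δ| = |+57.6° − (+14.400°)| = 43.200°.
Elevation = 90° − 43.200° = 46.8°.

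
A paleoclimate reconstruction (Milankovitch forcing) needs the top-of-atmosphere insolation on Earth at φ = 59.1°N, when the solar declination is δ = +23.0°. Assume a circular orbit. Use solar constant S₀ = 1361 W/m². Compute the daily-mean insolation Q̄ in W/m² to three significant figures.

cos H₀ = −tan(+59.1°) tan(+23.000°) = -0.7092, H₀ = 2.3592 rad.
Bracket: H₀ sin φ sin δ + cos φ cos δ sin H₀ = 2.3592×0.85806×0.39073 + 0.51354×0.92050×0.70496 = 0.790968 + 0.333244 = 1.124212.
Q̄ = (S₀/π) × [bracket] = (1361/π) × 1.124212 = 487.0 W/m².

Q̄ ≈ 487 W/m²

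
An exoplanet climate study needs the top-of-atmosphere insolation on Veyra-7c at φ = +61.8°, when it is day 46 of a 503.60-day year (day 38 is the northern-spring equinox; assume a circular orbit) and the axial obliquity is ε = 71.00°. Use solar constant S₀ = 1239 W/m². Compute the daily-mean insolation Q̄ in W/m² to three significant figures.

Q̄ ≈ 240 W/m²

Solar longitude: λ_s = 360° × (46 − 38)/503.60 = 5.719°.
sin δ = sin 71.00° × sin 5.719° = 0.09422, so δ = +5.406°.
cos H₀ = −tan(+61.8°) tan(+5.406°) = -0.1765, H₀ = 1.7482 rad.
Bracket: H₀ sin φ sin δ + cos φ cos δ sin H₀ = 1.7482×0.88130×0.09422 + 0.47255×0.99555×0.98430 = 0.145164 + 0.463061 = 0.608225.
Q̄ = (S₀/π) × [bracket] = (1239/π) × 0.608225 = 239.9 W/m².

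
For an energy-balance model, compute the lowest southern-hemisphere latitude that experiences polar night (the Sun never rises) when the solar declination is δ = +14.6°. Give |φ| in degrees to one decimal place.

Polar night requires cos H₀ = −tan φ tan δ ≥ 1, i.e. tan φ tan δ ≤ −1.
The boundary is |tan φ| · |tan δ| = 1, so |φ| = 90° − |δ| = 90° − 14.6° = 75.4° in the southern hemisphere.

|φ| = 75.4°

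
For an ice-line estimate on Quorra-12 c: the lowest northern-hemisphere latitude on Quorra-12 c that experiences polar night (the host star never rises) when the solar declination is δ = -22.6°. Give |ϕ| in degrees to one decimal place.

|ϕ| = 67.4°

Polar night requires cos h₀ = −tan ϕ tan δ ≥ 1, i.e. tan ϕ tan δ ≤ −1.
The boundary is |tan ϕ| · |tan δ| = 1, so |ϕ| = 90° − |δ| = 90° − 22.6° = 67.4° in the northern hemisphere.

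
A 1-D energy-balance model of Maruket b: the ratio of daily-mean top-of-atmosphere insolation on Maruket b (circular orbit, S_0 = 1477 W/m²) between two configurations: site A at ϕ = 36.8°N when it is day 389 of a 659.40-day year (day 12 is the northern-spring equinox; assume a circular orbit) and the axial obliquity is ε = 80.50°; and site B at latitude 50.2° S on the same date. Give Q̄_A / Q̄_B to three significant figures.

— Configuration A (ϕ=+36.8°):
Solar longitude: L_s = 360° × (389 − 12)/659.40 = 205.823°.
sin δ = sin 80.50° × sin 205.823° = -0.42963, so δ = -25.444°.
cos h₀ = −tan(+36.8°) tan(-25.444°) = 0.3559, h₀ = 1.2069 rad.
Bracket: h₀ sin ϕ sin δ + cos ϕ cos δ sin h₀ = 1.2069×0.59902×-0.42963 + 0.80073×0.90301×0.93452 = -0.310604 + 0.675721 = 0.365117.
Q̄ = (S_0/π) × [bracket] = (1477/π) × 0.365117 = 171.66 W/m².
— Configuration B (ϕ=-50.2°):
cos h₀ = −tan(-50.2°) tan(-25.444°) = -0.5710, h₀ = 2.1786 rad.
Bracket: h₀ sin ϕ sin δ + cos ϕ cos δ sin h₀ = 2.1786×-0.76828×-0.42963 + 0.64011×0.90301×0.82092 = 0.719104 + 0.474513 = 1.193617.
Q̄ = (S_0/π) × [bracket] = (1477/π) × 1.193617 = 561.17 W/m².
Ratio Q̄_A / Q̄_B = 171.66 / 561.17 = 0.3059.

Q̄_A / Q̄_B ≈ 0.306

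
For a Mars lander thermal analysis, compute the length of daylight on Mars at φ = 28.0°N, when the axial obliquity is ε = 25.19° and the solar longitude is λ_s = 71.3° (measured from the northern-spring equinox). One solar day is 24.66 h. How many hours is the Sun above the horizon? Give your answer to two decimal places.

Solar declination: sin δ = sin ε · sin λ_s = sin 25.19° × sin 71.3° = 0.40315, so δ = +23.775°.
cos H₀ = −tan φ · tan δ = −tan(+28.0°) × tan(+23.775°) = -0.2342, so H₀ = 1.8072 rad = 103.55°.
Daylight = 2H₀/(2π) × 24.66 h = (1.8072/π) × 24.66 = 14.19 h.

14.19 h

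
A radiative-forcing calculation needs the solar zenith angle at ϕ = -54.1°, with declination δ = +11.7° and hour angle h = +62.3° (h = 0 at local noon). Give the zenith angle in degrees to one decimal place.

cos θ_z = sin ϕ sin δ + cos ϕ cos δ cos h = -0.164266 + 0.266907 = 0.102641.
θ_z = arccos(0.102641) = 84.1°.

θ_z = 84.1°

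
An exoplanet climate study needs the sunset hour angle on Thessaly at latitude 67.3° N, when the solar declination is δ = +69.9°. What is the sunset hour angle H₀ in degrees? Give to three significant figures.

Sunrise equation: cos H₀ = −tan φ · tan δ = -6.5326 ≤ −1, so the host star never sets (polar day) and H₀ = π.

H₀ = 180°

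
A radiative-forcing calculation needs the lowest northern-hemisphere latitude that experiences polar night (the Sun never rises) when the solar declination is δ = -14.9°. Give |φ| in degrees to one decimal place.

Polar night requires cos H₀ = −tan φ tan δ ≥ 1, i.e. tan φ tan δ ≤ −1.
The boundary is |tan φ| · |tan δ| = 1, so |φ| = 90° − |δ| = 90° − 14.9° = 75.1° in the northern hemisphere.

|φ| = 75.1°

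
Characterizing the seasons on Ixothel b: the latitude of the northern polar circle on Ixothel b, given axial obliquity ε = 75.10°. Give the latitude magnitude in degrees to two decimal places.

14.90°

The polar circle is the lowest latitude that experiences at least one full rotation of continuous daylight at the northern-summer solstice; it lies at |φ| = 90° − ε = 90° − 75.10° = 14.90°.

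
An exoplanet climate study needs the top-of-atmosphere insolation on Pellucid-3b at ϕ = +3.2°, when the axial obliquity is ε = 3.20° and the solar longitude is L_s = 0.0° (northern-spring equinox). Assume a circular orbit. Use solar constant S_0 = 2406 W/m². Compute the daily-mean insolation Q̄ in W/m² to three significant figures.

Solar declination: sin δ = sin ε · sin L_s = sin 3.20° × sin 0.0° = 0.00000, so δ = +0.000°.
cos h₀ = −tan(+3.2°) tan(+0.000°) = -0.0000, h₀ = 1.5708 rad.
Bracket: h₀ sin ϕ sin δ + cos ϕ cos δ sin h₀ = 1.5708×0.05582×0.00000 + 0.99844×1.00000×1.00000 = 0.000000 + 0.998440 = 0.998440.
Q̄ = (S_0/π) × [bracket] = (2406/π) × 0.998440 = 764.7 W/m².

Q̄ ≈ 765 W/m²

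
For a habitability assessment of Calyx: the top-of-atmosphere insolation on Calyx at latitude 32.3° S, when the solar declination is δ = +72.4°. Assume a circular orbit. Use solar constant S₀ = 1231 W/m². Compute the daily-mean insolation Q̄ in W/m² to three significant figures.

cos H₀ = −tan(-32.3°) tan(+72.400°) = 1.9929 ≥ 1 ⇒ polar night, H₀ = 0 and Q̄ = 0.

Q̄ ≈ 0.00 W/m²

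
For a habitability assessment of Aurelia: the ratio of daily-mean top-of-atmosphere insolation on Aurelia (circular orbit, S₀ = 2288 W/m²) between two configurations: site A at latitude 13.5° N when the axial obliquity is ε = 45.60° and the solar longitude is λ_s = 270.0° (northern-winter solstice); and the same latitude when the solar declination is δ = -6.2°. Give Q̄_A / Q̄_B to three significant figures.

Q̄_A / Q̄_B ≈ 0.473

— Configuration A (φ=+13.5°):
Solar declination: sin δ = sin ε · sin λ_s = sin 45.60° × sin 270.0° = -0.71447, so δ = -45.600°.
cos H₀ = −tan(+13.5°) tan(-45.600°) = 0.2452, H₀ = 1.3231 rad.
Bracket: H₀ sin φ sin δ + cos φ cos δ sin H₀ = 1.3231×0.23345×-0.71447 + 0.97237×0.69966×0.96948 = -0.220684 + 0.659565 = 0.438881.
Q̄ = (S₀/π) × [bracket] = (2288/π) × 0.438881 = 319.63 W/m².
— Configuration B (φ=+13.5°):
cos H₀ = −tan(+13.5°) tan(-6.200°) = 0.0261, H₀ = 1.5447 rad.
Bracket: H₀ sin φ sin δ + cos φ cos δ sin H₀ = 1.5447×0.23345×-0.10800 + 0.97237×0.99415×0.99966 = -0.038946 + 0.966353 = 0.927407.
Q̄ = (S₀/π) × [bracket] = (2288/π) × 0.927407 = 675.42 W/m².
Ratio Q̄_A / Q̄_B = 319.63 / 675.42 = 0.4732.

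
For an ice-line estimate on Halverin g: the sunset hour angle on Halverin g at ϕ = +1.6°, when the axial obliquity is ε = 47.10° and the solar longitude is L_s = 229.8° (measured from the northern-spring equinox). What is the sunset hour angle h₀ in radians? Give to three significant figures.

h₀ = 1.55 rad

Solar declination: sin δ = sin ε · sin L_s = sin 47.10° × sin 229.8° = -0.55951, so δ = -34.022°.
cos h₀ = −tan ϕ · tan δ = −tan(+1.6°) × tan(-34.022°) = 0.0189, so h₀ = 1.5519 rad = 88.92°.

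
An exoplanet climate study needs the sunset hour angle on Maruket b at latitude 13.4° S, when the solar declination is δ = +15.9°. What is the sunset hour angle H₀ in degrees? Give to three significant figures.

cos H₀ = −tan φ · tan δ = −tan(-13.4°) × tan(+15.900°) = 0.0679, so H₀ = 1.5029 rad = 86.11°.

H₀ = 86.1°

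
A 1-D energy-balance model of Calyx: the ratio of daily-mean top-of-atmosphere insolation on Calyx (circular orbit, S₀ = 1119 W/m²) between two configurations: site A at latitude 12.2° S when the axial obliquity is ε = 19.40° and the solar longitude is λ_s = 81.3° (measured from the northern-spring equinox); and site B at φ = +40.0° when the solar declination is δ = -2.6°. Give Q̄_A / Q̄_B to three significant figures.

Q̄_A / Q̄_B ≈ 1.13

— Configuration A (φ=-12.2°):
Solar declination: sin δ = sin ε · sin λ_s = sin 19.40° × sin 81.3° = 0.32834, so δ = +19.168°.
cos H₀ = −tan(-12.2°) tan(+19.168°) = 0.0752, H₀ = 1.4956 rad.
Bracket: H₀ sin φ sin δ + cos φ cos δ sin H₀ = 1.4956×-0.21132×0.32834 + 0.97742×0.94456×0.99717 = -0.103772 + 0.920619 = 0.816847.
Q̄ = (S₀/π) × [bracket] = (1119/π) × 0.816847 = 290.95 W/m².
— Configuration B (φ=+40.0°):
cos H₀ = −tan(+40.0°) tan(-2.600°) = 0.0381, H₀ = 1.5327 rad.
Bracket: H₀ sin φ sin δ + cos φ cos δ sin H₀ = 1.5327×0.64279×-0.04536 + 0.76604×0.99897×0.99927 = -0.044689 + 0.764692 = 0.720003.
Q̄ = (S₀/π) × [bracket] = (1119/π) × 0.720003 = 256.46 W/m².
Ratio Q̄_A / Q̄_B = 290.95 / 256.46 = 1.134.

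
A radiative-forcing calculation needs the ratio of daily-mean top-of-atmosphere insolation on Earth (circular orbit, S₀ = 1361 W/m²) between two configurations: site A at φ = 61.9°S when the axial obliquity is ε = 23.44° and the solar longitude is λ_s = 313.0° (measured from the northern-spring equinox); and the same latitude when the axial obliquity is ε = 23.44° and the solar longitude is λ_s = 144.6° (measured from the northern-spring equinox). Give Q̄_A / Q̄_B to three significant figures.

Q̄_A / Q̄_B ≈ 5.02

— Configuration A (φ=-61.9°):
Solar declination: sin δ = sin ε · sin λ_s = sin 23.44° × sin 313.0° = -0.29092, so δ = -16.913°.
cos H₀ = −tan(-61.9°) tan(-16.913°) = -0.5695, H₀ = 2.1767 rad.
Bracket: H₀ sin φ sin δ + cos φ cos δ sin H₀ = 2.1767×-0.88213×-0.29092 + 0.47101×0.95675×0.82200 = 0.558605 + 0.370425 = 0.929030.
Q̄ = (S₀/π) × [bracket] = (1361/π) × 0.929030 = 402.47 W/m².
— Configuration B (φ=-61.9°):
Solar declination: sin δ = sin ε · sin λ_s = sin 23.44° × sin 144.6° = 0.23043, so δ = +13.322°.
cos H₀ = −tan(-61.9°) tan(+13.322°) = 0.4435, H₀ = 1.1113 rad.
Bracket: H₀ sin φ sin δ + cos φ cos δ sin H₀ = 1.1113×-0.88213×0.23043 + 0.47101×0.97309×0.89628 = -0.225893 + 0.410797 = 0.184904.
Q̄ = (S₀/π) × [bracket] = (1361/π) × 0.184904 = 80.104 W/m².
Ratio Q̄_A / Q̄_B = 402.47 / 80.104 = 5.024.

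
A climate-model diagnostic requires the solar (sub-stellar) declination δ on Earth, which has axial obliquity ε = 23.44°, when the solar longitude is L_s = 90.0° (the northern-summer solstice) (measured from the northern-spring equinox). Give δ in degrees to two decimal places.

δ = +23.44°

sin δ = sin ε · sin L_s = sin 23.44° × sin 90.0° = 0.397789.
δ = arcsin(0.397789) = +23.44°.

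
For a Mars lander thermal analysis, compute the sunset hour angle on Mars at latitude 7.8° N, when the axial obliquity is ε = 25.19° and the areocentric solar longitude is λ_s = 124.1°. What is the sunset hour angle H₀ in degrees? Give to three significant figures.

H₀ = 93.0°

sin δ = sin 25.19° × sin 124.1° = 0.35244, so δ = +20.637°.
cos H₀ = −tan φ · tan δ = −tan(+7.8°) × tan(+20.637°) = -0.0516, so H₀ = 1.6224 rad = 92.96°.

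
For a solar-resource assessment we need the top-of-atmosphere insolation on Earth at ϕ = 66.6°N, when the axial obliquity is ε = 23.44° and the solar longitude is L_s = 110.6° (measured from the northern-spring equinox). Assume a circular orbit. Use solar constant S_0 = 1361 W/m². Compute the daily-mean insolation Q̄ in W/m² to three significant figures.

Q̄ ≈ 468 W/m²

Solar declination: sin δ = sin ε · sin L_s = sin 23.44° × sin 110.6° = 0.37235, so δ = +21.861°.
cos h₀ = −tan(+66.6°) tan(+21.861°) = -0.9271, h₀ = 2.7575 rad.
Bracket: h₀ sin ϕ sin δ + cos ϕ cos δ sin h₀ = 2.7575×0.91775×0.37235 + 0.39715×0.92809×0.37475 = 0.942305 + 0.138129 = 1.080434.
Q̄ = (S_0/π) × [bracket] = (1361/π) × 1.080434 = 468.1 W/m².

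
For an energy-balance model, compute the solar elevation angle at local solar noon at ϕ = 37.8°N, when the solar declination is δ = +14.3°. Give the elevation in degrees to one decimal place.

At local noon the hour angle is zero, so the zenith angle equals |ϕ − δ| = |+37.8° − (+14.300°)| = 23.500°.
Elevation = 90° − 23.500° = 66.5°.

66.5°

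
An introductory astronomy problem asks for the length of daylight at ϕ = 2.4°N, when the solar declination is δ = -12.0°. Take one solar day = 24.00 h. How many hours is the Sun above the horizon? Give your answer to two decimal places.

11.93 h

cos h₀ = −tan ϕ · tan δ = −tan(+2.4°) × tan(-12.000°) = 0.0089, so h₀ = 1.5619 rad = 89.49°.
Daylight = 2h₀/(2π) × 24.00 h = (1.5619/π) × 24.00 = 11.93 h.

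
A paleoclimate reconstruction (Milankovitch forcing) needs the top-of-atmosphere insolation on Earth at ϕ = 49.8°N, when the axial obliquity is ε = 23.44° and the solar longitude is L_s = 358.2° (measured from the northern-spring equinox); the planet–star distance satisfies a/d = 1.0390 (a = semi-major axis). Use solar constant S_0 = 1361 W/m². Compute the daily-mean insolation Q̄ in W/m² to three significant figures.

Q̄ ≈ 295 W/m²

Solar declination: sin δ = sin ε · sin L_s = sin 23.44° × sin 358.2° = -0.01249, so δ = -0.716°.
cos h₀ = −tan(+49.8°) tan(-0.716°) = 0.0148, h₀ = 1.5560 rad.
Bracket: h₀ sin ϕ sin δ + cos ϕ cos δ sin h₀ = 1.5560×0.76380×-0.01249 + 0.64546×0.99992×0.99989 = -0.014844 + 0.645337 = 0.630493.
Inverse-square distance factor (a/d)² = 1.0390² = 1.079521.
Q̄ = (S_0/π) × 1.079521 × [bracket] = (1361/π) × 1.079521 × 0.630493 = 294.9 W/m².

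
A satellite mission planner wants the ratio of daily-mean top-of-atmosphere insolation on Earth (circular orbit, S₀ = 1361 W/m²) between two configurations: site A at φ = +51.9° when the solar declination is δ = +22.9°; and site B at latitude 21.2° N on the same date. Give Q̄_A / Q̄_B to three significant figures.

Q̄_A / Q̄_B ≈ 1.04

— Configuration A (φ=+51.9°):
cos H₀ = −tan(+51.9°) tan(+22.900°) = -0.5387, H₀ = 2.1397 rad.
Bracket: H₀ sin φ sin δ + cos φ cos δ sin H₀ = 2.1397×0.78694×0.38912 + 0.61704×0.92119×0.84248 = 0.655206 + 0.478875 = 1.134081.
Q̄ = (S₀/π) × [bracket] = (1361/π) × 1.134081 = 491.31 W/m².
— Configuration B (φ=+21.2°):
cos H₀ = −tan(+21.2°) tan(+22.900°) = -0.1638, H₀ = 1.7354 rad.
Bracket: H₀ sin φ sin δ + cos φ cos δ sin H₀ = 1.7354×0.36162×0.38912 + 0.93232×0.92119×0.98649 = 0.244194 + 0.847241 = 1.091435.
Q̄ = (S₀/π) × [bracket] = (1361/π) × 1.091435 = 472.83 W/m².
Ratio Q̄_A / Q̄_B = 491.31 / 472.83 = 1.039.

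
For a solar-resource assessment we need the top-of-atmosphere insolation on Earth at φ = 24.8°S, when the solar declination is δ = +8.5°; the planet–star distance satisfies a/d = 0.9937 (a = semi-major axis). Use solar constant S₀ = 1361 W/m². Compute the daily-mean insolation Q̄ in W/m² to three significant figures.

Q̄ ≈ 343 W/m²

cos H₀ = −tan(-24.8°) tan(+8.500°) = 0.0691, H₀ = 1.5017 rad.
Bracket: H₀ sin φ sin δ + cos φ cos δ sin H₀ = 1.5017×-0.41945×0.14781 + 0.90778×0.98902×0.99761 = -0.093104 + 0.895667 = 0.802563.
Inverse-square distance factor (a/d)² = 0.9937² = 0.987440.
Q̄ = (S₀/π) × 0.987440 × [bracket] = (1361/π) × 0.987440 × 0.802563 = 343.3 W/m².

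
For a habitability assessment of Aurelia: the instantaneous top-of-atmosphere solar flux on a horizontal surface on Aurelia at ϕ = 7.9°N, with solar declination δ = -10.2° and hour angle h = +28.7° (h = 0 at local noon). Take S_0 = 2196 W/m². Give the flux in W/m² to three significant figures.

cos θ_z = sin ϕ sin δ + cos ϕ cos δ cos h = -0.024339 + 0.855090 = 0.830751.
Flux = S_0 · cos θ_z = 2196 × 0.830751 = 1824 W/m².

1.82e+03 W/m²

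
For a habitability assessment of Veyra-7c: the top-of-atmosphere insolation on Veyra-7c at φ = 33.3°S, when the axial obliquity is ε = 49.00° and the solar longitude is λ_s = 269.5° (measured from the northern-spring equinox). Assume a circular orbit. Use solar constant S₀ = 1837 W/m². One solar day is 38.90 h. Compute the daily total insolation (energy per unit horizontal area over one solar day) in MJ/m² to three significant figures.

112 MJ/m²

Solar declination: sin δ = sin ε · sin λ_s = sin 49.00° × sin 269.5° = -0.75468, so δ = -48.997°.
cos H₀ = −tan(-33.3°) tan(-48.997°) = -0.7556, H₀ = 2.4273 rad.
Bracket: H₀ sin φ sin δ + cos φ cos δ sin H₀ = 2.4273×-0.54902×-0.75468 + 0.83581×0.65609×0.65505 = 1.005714 + 0.359208 = 1.364922.
Q̄ = (S₀/π) × [bracket] = (1837/π) × 1.364922 = 798.12 W/m².
Daily total = Q̄ × 38.90 h × 3600 s/h = 798.12 × 38.90 × 3600 / 10⁶ = 111.8 MJ/m².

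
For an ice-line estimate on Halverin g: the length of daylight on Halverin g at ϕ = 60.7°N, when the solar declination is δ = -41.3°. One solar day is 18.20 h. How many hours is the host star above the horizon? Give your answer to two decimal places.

0.00 h

cos h₀ = −tan ϕ · tan δ = 1.5655 ≥ 1, so the host star never rises (polar night) and h₀ = 0.
Daylight = 2h₀/(2π) × 18.20 h = (0.0000/π) × 18.20 = 0.00 h.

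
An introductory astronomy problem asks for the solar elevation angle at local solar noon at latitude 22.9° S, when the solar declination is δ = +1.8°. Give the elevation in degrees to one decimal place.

65.3°

At local noon the hour angle is zero, so the zenith angle equals |ϕ − δ| = |-22.9° − (+1.800°)| = 24.700°.
Elevation = 90° − 24.700° = 65.3°.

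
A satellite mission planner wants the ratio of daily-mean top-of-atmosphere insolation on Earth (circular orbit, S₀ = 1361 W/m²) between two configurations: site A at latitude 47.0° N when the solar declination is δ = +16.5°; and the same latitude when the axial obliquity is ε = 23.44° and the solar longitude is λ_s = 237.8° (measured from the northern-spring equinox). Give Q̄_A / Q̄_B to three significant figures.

Q̄_A / Q̄_B ≈ 3.34

— Configuration A (φ=+47.0°):
cos H₀ = −tan(+47.0°) tan(+16.500°) = -0.3177, H₀ = 1.8940 rad.
Bracket: H₀ sin φ sin δ + cos φ cos δ sin H₀ = 1.8940×0.73135×0.28402 + 0.68200×0.95882×0.94821 = 0.393418 + 0.620049 = 1.013467.
Q̄ = (S₀/π) × [bracket] = (1361/π) × 1.013467 = 439.05 W/m².
— Configuration B (φ=+47.0°):
Solar declination: sin δ = sin ε · sin λ_s = sin 23.44° × sin 237.8° = -0.33661, so δ = -19.670°.
cos H₀ = −tan(+47.0°) tan(-19.670°) = 0.3833, H₀ = 1.1774 rad.
Bracket: H₀ sin φ sin δ + cos φ cos δ sin H₀ = 1.1774×0.73135×-0.33661 + 0.68200×0.94165×0.92361 = -0.289852 + 0.593147 = 0.303295.
Q̄ = (S₀/π) × [bracket] = (1361/π) × 0.303295 = 131.39 W/m².
Ratio Q̄_A / Q̄_B = 439.05 / 131.39 = 3.342.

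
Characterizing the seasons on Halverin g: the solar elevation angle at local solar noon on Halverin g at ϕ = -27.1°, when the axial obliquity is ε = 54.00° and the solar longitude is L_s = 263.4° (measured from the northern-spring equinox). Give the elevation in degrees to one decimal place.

63.6°

Solar declination: sin δ = sin ε · sin L_s = sin 54.00° × sin 263.4° = -0.80366, so δ = -53.481°.
At local noon the hour angle is zero, so the zenith angle equals |ϕ − δ| = |-27.1° − (-53.481°)| = 26.381°.
Elevation = 90° − 26.381° = 63.6°.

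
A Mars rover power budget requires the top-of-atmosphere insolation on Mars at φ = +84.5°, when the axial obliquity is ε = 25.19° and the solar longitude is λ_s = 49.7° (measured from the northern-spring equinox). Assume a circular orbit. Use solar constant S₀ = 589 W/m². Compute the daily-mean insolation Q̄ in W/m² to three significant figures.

Q̄ ≈ 190 W/m²

Solar declination: sin δ = sin ε · sin λ_s = sin 25.19° × sin 49.7° = 0.32461, so δ = +18.942°.
cos H₀ = −tan(+84.5°) tan(+18.942°) = -3.5642 ≤ −1 ⇒ polar day, H₀ = π.
Bracket: H₀ sin φ sin δ + cos φ cos δ sin H₀ = 3.1416×0.99540×0.32461 + 0.09585×0.94585×0.00000 = 1.015104 + 0.000000 = 1.015104.
Q̄ = (S₀/π) × [bracket] = (589/π) × 1.015104 = 190.3 W/m².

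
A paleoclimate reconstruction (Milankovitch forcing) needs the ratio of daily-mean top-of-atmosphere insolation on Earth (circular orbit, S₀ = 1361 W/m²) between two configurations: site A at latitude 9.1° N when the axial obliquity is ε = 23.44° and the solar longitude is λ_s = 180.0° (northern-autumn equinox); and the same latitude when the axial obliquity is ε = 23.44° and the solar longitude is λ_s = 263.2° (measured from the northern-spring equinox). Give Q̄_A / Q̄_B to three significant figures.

— Configuration A (φ=+9.1°):
Solar declination: sin δ = sin ε · sin λ_s = sin 23.44° × sin 180.0° = 0.00000, so δ = +0.000°.
cos H₀ = −tan(+9.1°) tan(+0.000°) = -0.0000, H₀ = 1.5708 rad.
Bracket: H₀ sin φ sin δ + cos φ cos δ sin H₀ = 1.5708×0.15816×0.00000 + 0.98741×1.00000×1.00000 = 0.000000 + 0.987410 = 0.987410.
Q̄ = (S₀/π) × [bracket] = (1361/π) × 0.987410 = 427.77 W/m².
— Configuration B (φ=+9.1°):
Solar declination: sin δ = sin ε · sin λ_s = sin 23.44° × sin 263.2° = -0.39499, so δ = -23.265°.
cos H₀ = −tan(+9.1°) tan(-23.265°) = 0.0689, H₀ = 1.5019 rad.
Bracket: H₀ sin φ sin δ + cos φ cos δ sin H₀ = 1.5019×0.15816×-0.39499 + 0.98741×0.91869×0.99763 = -0.093826 + 0.904974 = 0.811148.
Q̄ = (S₀/π) × [bracket] = (1361/π) × 0.811148 = 351.41 W/m².
Ratio Q̄_A / Q̄_B = 427.77 / 351.41 = 1.217.

Q̄_A / Q̄_B ≈ 1.22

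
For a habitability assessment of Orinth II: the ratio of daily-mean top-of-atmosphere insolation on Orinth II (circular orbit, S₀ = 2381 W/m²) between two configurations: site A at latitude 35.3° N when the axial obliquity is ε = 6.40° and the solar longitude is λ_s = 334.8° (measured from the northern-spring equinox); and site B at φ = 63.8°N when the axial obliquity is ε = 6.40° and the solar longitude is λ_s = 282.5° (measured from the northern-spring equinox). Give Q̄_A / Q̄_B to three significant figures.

Q̄_A / Q̄_B ≈ 2.61

— Configuration A (φ=+35.3°):
Solar declination: sin δ = sin ε · sin λ_s = sin 6.40° × sin 334.8° = -0.04746, so δ = -2.720°.
cos H₀ = −tan(+35.3°) tan(-2.720°) = 0.0336, H₀ = 1.5371 rad.
Bracket: H₀ sin φ sin δ + cos φ cos δ sin H₀ = 1.5371×0.57786×-0.04746 + 0.81614×0.99887×0.99943 = -0.042155 + 0.814753 = 0.772598.
Q̄ = (S₀/π) × [bracket] = (2381/π) × 0.772598 = 585.55 W/m².
— Configuration B (φ=+63.8°):
Solar declination: sin δ = sin ε · sin λ_s = sin 6.40° × sin 282.5° = -0.10883, so δ = -6.248°.
cos H₀ = −tan(+63.8°) tan(-6.248°) = 0.2225, H₀ = 1.3464 rad.
Bracket: H₀ sin φ sin δ + cos φ cos δ sin H₀ = 1.3464×0.89726×-0.10883 + 0.44151×0.99406×0.97494 = -0.131474 + 0.427889 = 0.296415.
Q̄ = (S₀/π) × [bracket] = (2381/π) × 0.296415 = 224.65 W/m².
Ratio Q̄_A / Q̄_B = 585.55 / 224.65 = 2.606.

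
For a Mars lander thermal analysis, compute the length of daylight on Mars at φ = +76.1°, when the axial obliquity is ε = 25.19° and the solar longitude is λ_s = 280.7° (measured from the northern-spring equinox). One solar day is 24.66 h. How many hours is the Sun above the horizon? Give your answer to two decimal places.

Solar declination: sin δ = sin ε · sin λ_s = sin 25.19° × sin 280.7° = -0.41822, so δ = -24.722°.
cos H₀ = −tan φ · tan δ = 1.8605 ≥ 1, so the Sun never rises (polar night) and H₀ = 0.
Daylight = 2H₀/(2π) × 24.66 h = (0.0000/π) × 24.66 = 0.00 h.

0.00 h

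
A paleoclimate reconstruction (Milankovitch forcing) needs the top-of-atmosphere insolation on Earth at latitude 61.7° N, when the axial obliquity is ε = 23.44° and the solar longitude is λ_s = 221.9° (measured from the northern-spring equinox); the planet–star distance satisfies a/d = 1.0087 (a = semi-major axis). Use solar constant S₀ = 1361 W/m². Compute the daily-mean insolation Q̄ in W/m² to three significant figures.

Q̄ ≈ 66.5 W/m²

Solar declination: sin δ = sin ε · sin λ_s = sin 23.44° × sin 221.9° = -0.26566, so δ = -15.406°.
cos H₀ = −tan(+61.7°) tan(-15.406°) = 0.5118, H₀ = 1.0336 rad.
Bracket: H₀ sin φ sin δ + cos φ cos δ sin H₀ = 1.0336×0.88048×-0.26566 + 0.47409×0.96407×0.85913 = -0.241768 + 0.392670 = 0.150902.
Inverse-square distance factor (a/d)² = 1.0087² = 1.017476.
Q̄ = (S₀/π) × 1.017476 × [bracket] = (1361/π) × 1.017476 × 0.150902 = 66.52 W/m².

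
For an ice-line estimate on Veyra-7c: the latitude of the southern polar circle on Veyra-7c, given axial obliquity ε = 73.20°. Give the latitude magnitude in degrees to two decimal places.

16.80°

The polar circle is the lowest latitude that experiences at least one full rotation of continuous darkness at the northern-summer solstice; it lies at |φ| = 90° − ε = 90° − 73.20° = 16.80°.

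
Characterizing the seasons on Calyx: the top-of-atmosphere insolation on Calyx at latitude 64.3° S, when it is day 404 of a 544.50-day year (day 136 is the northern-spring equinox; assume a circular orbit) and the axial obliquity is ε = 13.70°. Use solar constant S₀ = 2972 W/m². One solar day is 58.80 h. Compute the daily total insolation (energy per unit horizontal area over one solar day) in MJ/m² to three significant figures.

Solar longitude: λ_s = 360° × (404 − 136)/544.50 = 177.190°.
sin δ = sin 13.70° × sin 177.190° = 0.01161, so δ = +0.665°.
cos H₀ = −tan(-64.3°) tan(+0.665°) = 0.0241, H₀ = 1.5467 rad.
Bracket: H₀ sin φ sin δ + cos φ cos δ sin H₀ = 1.5467×-0.90108×0.01161 + 0.43366×0.99993×0.99971 = -0.016181 + 0.433504 = 0.417323.
Q̄ = (S₀/π) × [bracket] = (2972/π) × 0.417323 = 394.79 W/m².
Daily total = Q̄ × 58.80 h × 3600 s/h = 394.79 × 58.80 × 3600 / 10⁶ = 83.57 MJ/m².

83.6 MJ/m²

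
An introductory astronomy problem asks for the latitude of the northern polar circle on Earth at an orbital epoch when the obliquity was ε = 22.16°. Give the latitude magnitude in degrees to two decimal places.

The polar circle is the lowest latitude that experiences at least one full rotation of continuous daylight at the northern-summer solstice; it lies at |φ| = 90° − ε = 90° − 22.16° = 67.84°.

67.84°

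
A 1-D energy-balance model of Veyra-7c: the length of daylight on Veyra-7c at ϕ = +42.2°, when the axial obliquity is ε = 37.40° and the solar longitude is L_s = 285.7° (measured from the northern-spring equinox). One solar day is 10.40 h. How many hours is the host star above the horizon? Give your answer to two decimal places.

Solar declination: sin δ = sin ε · sin L_s = sin 37.40° × sin 285.7° = -0.58472, so δ = -35.783°.
cos h₀ = −tan ϕ · tan δ = −tan(+42.2°) × tan(-35.783°) = 0.6536, so h₀ = 0.8585 rad = 49.19°.
Daylight = 2h₀/(2π) × 10.40 h = (0.8585/π) × 10.40 = 2.84 h.

2.84 h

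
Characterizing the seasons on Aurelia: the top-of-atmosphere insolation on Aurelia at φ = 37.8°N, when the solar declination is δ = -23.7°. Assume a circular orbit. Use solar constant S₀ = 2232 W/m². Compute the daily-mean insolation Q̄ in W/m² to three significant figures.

Q̄ ≈ 269 W/m²

cos H₀ = −tan(+37.8°) tan(-23.700°) = 0.3405, H₀ = 1.2233 rad.
Bracket: H₀ sin φ sin δ + cos φ cos δ sin H₀ = 1.2233×0.61291×-0.40195 + 0.79016×0.91566×0.94024 = -0.301371 + 0.680280 = 0.378909.
Q̄ = (S₀/π) × [bracket] = (2232/π) × 0.378909 = 269.2 W/m².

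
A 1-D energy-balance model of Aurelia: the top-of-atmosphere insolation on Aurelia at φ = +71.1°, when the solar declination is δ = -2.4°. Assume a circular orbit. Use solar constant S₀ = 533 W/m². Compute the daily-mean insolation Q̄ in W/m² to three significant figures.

Q̄ ≈ 44.8 W/m²

cos H₀ = −tan(+71.1°) tan(-2.400°) = 0.1224, H₀ = 1.4481 rad.
Bracket: H₀ sin φ sin δ + cos φ cos δ sin H₀ = 1.4481×0.94609×-0.04188 + 0.32392×0.99912×0.99248 = -0.057377 + 0.321201 = 0.263824.
Q̄ = (S₀/π) × [bracket] = (533/π) × 0.263824 = 44.76 W/m².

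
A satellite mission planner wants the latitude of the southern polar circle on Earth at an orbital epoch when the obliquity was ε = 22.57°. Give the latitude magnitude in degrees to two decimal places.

67.43°

The polar circle is the lowest latitude that experiences at least one full rotation of continuous darkness at the northern-summer solstice; it lies at |φ| = 90° − ε = 90° − 22.57° = 67.43°.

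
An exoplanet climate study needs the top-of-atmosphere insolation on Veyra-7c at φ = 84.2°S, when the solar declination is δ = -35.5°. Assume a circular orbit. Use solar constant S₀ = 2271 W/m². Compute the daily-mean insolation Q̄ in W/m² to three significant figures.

Q̄ ≈ 1.31e+03 W/m²

cos H₀ = −tan(-84.2°) tan(-35.500°) = -7.0222 ≤ −1 ⇒ polar day, H₀ = π.
Bracket: H₀ sin φ sin δ + cos φ cos δ sin H₀ = 3.1416×-0.99488×-0.58070 + 0.10106×0.81412×0.00000 = 1.814987 + 0.000000 = 1.814987.
Q̄ = (S₀/π) × [bracket] = (2271/π) × 1.814987 = 1312 W/m².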